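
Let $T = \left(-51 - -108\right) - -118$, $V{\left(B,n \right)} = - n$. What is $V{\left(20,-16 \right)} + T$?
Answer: $191$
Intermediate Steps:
$T = 175$ ($T = \left(-51 + 108\right) + 118 = 57 + 118 = 175$)
$V{\left(20,-16 \right)} + T = \left(-1\right) \left(-16\right) + 175 = 16 + 175 = 191$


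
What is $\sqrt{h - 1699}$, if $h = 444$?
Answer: $i \sqrt{1255} \approx 35.426 i$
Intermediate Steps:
$\sqrt{h - 1699} = \sqrt{444 - 1699} = \sqrt{-1255} = i \sqrt{1255}$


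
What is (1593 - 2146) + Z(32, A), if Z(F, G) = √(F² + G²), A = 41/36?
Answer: -553 + √1328785/36 ≈ -520.98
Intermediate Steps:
A = 41/36 (A = 41*(1/36) = 41/36 ≈ 1.1389)
(1593 - 2146) + Z(32, A) = (1593 - 2146) + √(32² + (41/36)²) = -553 + √(1024 + 1681/1296) = -553 + √(1328785/1296) = -553 + √1328785/36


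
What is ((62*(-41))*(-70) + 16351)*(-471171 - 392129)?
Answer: -167731420300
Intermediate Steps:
((62*(-41))*(-70) + 16351)*(-471171 - 392129) = (-2542*(-70) + 16351)*(-863300) = (177940 + 16351)*(-863300) = 194291*(-863300) = -167731420300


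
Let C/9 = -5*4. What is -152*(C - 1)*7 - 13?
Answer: 192571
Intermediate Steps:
C = -180 (C = 9*(-5*4) = 9*(-20) = -180)
-152*(C - 1)*7 - 13 = -152*(-180 - 1)*7 - 13 = -(-27512)*7 - 13 = -152*(-1267) - 13 = 192584 - 13 = 192571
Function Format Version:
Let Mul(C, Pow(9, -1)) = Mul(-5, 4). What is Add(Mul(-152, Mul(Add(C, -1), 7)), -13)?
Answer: 192571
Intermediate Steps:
C = -180 (C = Mul(9, Mul(-5, 4)) = Mul(9, -20) = -180)
Add(Mul(-152, Mul(Add(C, -1), 7)), -13) = Add(Mul(-152, Mul(Add(-180, -1), 7)), -13) = Add(Mul(-152, Mul(-181, 7)), -13) = Add(Mul(-152, -1267), -13) = Add(192584, -13) = 192571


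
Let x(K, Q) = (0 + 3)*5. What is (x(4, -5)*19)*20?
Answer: 5700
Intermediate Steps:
x(K, Q) = 15 (x(K, Q) = 3*5 = 15)
(x(4, -5)*19)*20 = (15*19)*20 = 285*20 = 5700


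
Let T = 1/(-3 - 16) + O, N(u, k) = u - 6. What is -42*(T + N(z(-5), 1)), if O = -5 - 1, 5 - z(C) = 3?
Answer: 8022/19 ≈ 422.21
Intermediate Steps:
z(C) = 2 (z(C) = 5 - 1*3 = 5 - 3 = 2)
N(u, k) = -6 + u
O = -6
T = -115/19 (T = 1/(-3 - 16) - 6 = 1/(-19) - 6 = -1/19 - 6 = -115/19 ≈ -6.0526)
-42*(T + N(z(-5), 1)) = -42*(-115/19 + (-6 + 2)) = -42*(-115/19 - 4) = -42*(-191/19) = 8022/19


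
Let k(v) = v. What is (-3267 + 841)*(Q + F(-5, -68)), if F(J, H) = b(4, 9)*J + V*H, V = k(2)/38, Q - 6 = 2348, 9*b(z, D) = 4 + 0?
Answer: -974140892/171 ≈ -5.6967e+6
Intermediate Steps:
b(z, D) = 4/9 (b(z, D) = (4 + 0)/9 = (1/9)*4 = 4/9)
Q = 2354 (Q = 6 + 2348 = 2354)
V = 1/19 (V = 2/38 = 2*(1/38) = 1/19 ≈ 0.052632)
F(J, H) = H/19 + 4*J/9 (F(J, H) = 4*J/9 + H/19 = H/19 + 4*J/9)
(-3267 + 841)*(Q + F(-5, -68)) = (-3267 + 841)*(2354 + ((1/19)*(-68) + (4/9)*(-5))) = -2426*(2354 + (-68/19 - 20/9)) = -2426*(2354 - 992/171) = -2426*401542/171 = -974140892/171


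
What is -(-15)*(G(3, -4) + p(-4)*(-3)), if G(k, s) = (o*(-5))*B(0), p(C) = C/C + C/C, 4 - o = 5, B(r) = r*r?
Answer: -90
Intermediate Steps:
B(r) = r²
o = -1 (o = 4 - 1*5 = 4 - 5 = -1)
p(C) = 2 (p(C) = 1 + 1 = 2)
G(k, s) = 0 (G(k, s) = -1*(-5)*0² = 5*0 = 0)
-(-15)*(G(3, -4) + p(-4)*(-3)) = -(-15)*(0 + 2*(-3)) = -(-15)*(0 - 6) = -(-15)*(-6) = -1*90 = -90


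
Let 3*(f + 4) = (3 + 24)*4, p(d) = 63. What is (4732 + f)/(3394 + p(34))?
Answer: 4764/3457 ≈ 1.3781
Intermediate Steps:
f = 32 (f = -4 + ((3 + 24)*4)/3 = -4 + (27*4)/3 = -4 + (⅓)*108 = -4 + 36 = 32)
(4732 + f)/(3394 + p(34)) = (4732 + 32)/(3394 + 63) = 4764/3457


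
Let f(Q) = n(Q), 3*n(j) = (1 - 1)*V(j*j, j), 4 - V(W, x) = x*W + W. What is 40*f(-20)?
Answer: 0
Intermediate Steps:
V(W, x) = 4 - W - W*x (V(W, x) = 4 - (x*W + W) = 4 - (W*x + W) = 4 - (W + W*x) = 4 + (-W - W*x) = 4 - W - W*x)
n(j) = 0 (n(j) = ((1 - 1)*(4 - j*j - j*j*j))/3 = (0*(4 - j² - j²*j))/3 = (0*(4 - j² - j³))/3 = (⅓)*0 = 0)
f(Q) = 0
40*f(-20) = 40*0 = 0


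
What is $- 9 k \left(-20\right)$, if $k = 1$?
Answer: $180$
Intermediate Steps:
$- 9 k \left(-20\right) = \left(-9\right) 1 \left(-20\right) = \left(-9\right) \left(-20\right) = 180$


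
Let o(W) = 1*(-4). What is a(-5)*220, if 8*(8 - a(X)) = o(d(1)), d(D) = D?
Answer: 1870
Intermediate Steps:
o(W) = -4
a(X) = 17/2 (a(X) = 8 - 1/8*(-4) = 8 + 1/2 = 17/2)
a(-5)*220 = (17/2)*220 = 1870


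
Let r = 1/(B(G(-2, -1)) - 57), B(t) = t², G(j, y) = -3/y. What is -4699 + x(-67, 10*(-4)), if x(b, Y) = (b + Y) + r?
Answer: -230689/48 ≈ -4806.0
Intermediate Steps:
r = -1/48 (r = 1/((-3/(-1))² - 57) = 1/((-3*(-1))² - 57) = 1/(3² - 57) = 1/(9 - 57) = 1/(-48) = -1/48 ≈ -0.020833)
x(b, Y) = -1/48 + Y + b (x(b, Y) = (b + Y) - 1/48 = (Y + b) - 1/48 = -1/48 + Y + b)
-4699 + x(-67, 10*(-4)) = -4699 + (-1/48 + 10*(-4) - 67) = -4699 + (-1/48 - 40 - 67) = -4699 - 5137/48 = -230689/48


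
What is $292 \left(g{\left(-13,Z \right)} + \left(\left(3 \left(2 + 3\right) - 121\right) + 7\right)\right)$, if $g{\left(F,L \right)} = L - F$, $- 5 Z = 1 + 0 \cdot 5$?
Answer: $- \frac{125852}{5} \approx -25170.0$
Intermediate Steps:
$Z = - \frac{1}{5}$ ($Z = - \frac{1 + 0 \cdot 5}{5} = - \frac{1 + 0}{5} = \left(- \frac{1}{5}\right) 1 = - \frac{1}{5} \approx -0.2$)
$292 \left(g{\left(-13,Z \right)} + \left(\left(3 \left(2 + 3\right) - 121\right) + 7\right)\right) = 292 \left(\left(- \frac{1}{5} - -13\right) + \left(\left(3 \left(2 + 3\right) - 121\right) + 7\right)\right) = 292 \left(\left(- \frac{1}{5} + 13\right) + \left(\left(3 \cdot 5 - 121\right) + 7\right)\right) = 292 \left(\frac{64}{5} + \left(\left(15 - 121\right) + 7\right)\right) = 292 \left(\frac{64}{5} + \left(-106 + 7\right)\right) = 292 \left(\frac{64}{5} - 99\right) = 292 \left(- \frac{431}{5}\right) = - \frac{125852}{5}$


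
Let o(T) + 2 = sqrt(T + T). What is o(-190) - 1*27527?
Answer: -27529 + 2*I*sqrt(95) ≈ -27529.0 + 19.494*I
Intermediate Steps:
o(T) = -2 + sqrt(2)*sqrt(T) (o(T) = -2 + sqrt(T + T) = -2 + sqrt(2*T) = -2 + sqrt(2)*sqrt(T))
o(-190) - 1*27527 = (-2 + sqrt(2)*sqrt(-190)) - 1*27527 = (-2 + sqrt(2)*(I*sqrt(190))) - 27527 = (-2 + 2*I*sqrt(95)) - 27527 = -27529 + 2*I*sqrt(95)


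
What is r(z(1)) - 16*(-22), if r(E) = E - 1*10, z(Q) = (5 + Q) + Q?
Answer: 349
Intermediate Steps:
z(Q) = 5 + 2*Q
r(E) = -10 + E (r(E) = E - 10 = -10 + E)
r(z(1)) - 16*(-22) = (-10 + (5 + 2*1)) - 16*(-22) = (-10 + (5 + 2)) - 1*(-352) = (-10 + 7) + 352 = -3 + 352 = 349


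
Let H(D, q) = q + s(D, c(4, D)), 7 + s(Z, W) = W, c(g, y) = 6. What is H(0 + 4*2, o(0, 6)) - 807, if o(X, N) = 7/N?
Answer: -4841/6 ≈ -806.83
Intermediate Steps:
s(Z, W) = -7 + W
H(D, q) = -1 + q (H(D, q) = q + (-7 + 6) = q - 1 = -1 + q)
H(0 + 4*2, o(0, 6)) - 807 = (-1 + 7/6) - 807 = ⅙ - 807 = -4841/6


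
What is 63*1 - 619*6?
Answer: -3651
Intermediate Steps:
63*1 - 619*6 = 63 - 1*3714 = 63 - 3714 = -3651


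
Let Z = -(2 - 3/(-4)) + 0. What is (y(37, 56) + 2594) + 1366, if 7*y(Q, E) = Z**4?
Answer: 7110961/1792 ≈ 3968.2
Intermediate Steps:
Z = -11/4 (Z = -(2 - 3*(-1)/4) + 0 = -(2 - 1*(-3/4)) + 0 = -(2 + 3/4) + 0 = -1*11/4 + 0 = -11/4 + 0 = -11/4 ≈ -2.7500)
y(Q, E) = 14641/1792 (y(Q, E) = (-11/4)**4/7 = (1/7)*(14641/256) = 14641/1792)
(y(37, 56) + 2594) + 1366 = (14641/1792 + 2594) + 1366 = 4663089/1792 + 1366 = 7110961/1792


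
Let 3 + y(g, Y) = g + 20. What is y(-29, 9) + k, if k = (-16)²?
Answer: 244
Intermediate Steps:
y(g, Y) = 17 + g (y(g, Y) = -3 + (g + 20) = -3 + (20 + g) = 17 + g)
k = 256
y(-29, 9) + k = (17 - 29) + 256 = -12 + 256 = 244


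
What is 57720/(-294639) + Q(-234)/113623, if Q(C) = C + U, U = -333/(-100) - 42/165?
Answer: -2429664943621/12275181268900 ≈ -0.19793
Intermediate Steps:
U = 3383/1100 (U = -333*(-1/100) - 42*1/165 = 333/100 - 14/55 = 3383/1100 ≈ 3.0755)
Q(C) = 3383/1100 + C (Q(C) = C + 3383/1100 = 3383/1100 + C)
57720/(-294639) + Q(-234)/113623 = 57720/(-294639) + (3383/1100 - 234)/113623 = 57720*(-1/294639) - 254017/1100*1/113623 = -19240/98213 - 254017/124985300 = -2429664943621/12275181268900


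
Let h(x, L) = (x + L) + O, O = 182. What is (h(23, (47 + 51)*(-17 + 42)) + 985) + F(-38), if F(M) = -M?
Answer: 3678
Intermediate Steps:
h(x, L) = 182 + L + x (h(x, L) = (x + L) + 182 = (L + x) + 182 = 182 + L + x)
(h(23, (47 + 51)*(-17 + 42)) + 985) + F(-38) = ((182 + (47 + 51)*(-17 + 42) + 23) + 985) - 1*(-38) = ((182 + 98*25 + 23) + 985) + 38 = ((182 + 2450 + 23) + 985) + 38 = (2655 + 985) + 38 = 3640 + 38 = 3678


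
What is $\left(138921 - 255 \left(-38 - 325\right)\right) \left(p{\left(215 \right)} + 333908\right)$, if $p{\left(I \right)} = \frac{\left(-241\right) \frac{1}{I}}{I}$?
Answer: $\frac{3572962580599674}{46225} \approx 7.7295 \cdot 10^{10}$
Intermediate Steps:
$p{\left(I \right)} = - \frac{241}{I^{2}}$
$\left(138921 - 255 \left(-38 - 325\right)\right) \left(p{\left(215 \right)} + 333908\right) = \left(138921 - 255 \left(-38 - 325\right)\right) \left(- \frac{241}{46225} + 333908\right) = \left(138921 - -92565\right) \left(\left(-241\right) \frac{1}{46225} + 333908\right) = \left(138921 + 92565\right) \left(- \frac{241}{46225} + 333908\right) = 231486 \cdot \frac{15434897059}{46225} = \frac{3572962580599674}{46225}$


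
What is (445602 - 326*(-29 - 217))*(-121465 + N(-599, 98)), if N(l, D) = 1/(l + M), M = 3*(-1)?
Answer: -2746240362567/43 ≈ -6.3866e+10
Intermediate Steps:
M = -3
N(l, D) = 1/(-3 + l) (N(l, D) = 1/(l - 3) = 1/(-3 + l))
(445602 - 326*(-29 - 217))*(-121465 + N(-599, 98)) = (445602 - 326*(-29 - 217))*(-121465 + 1/(-3 - 599)) = (445602 - 326*(-246))*(-121465 + 1/(-602)) = (445602 + 80196)*(-121465 - 1/602) = 525798*(-73121931/602) = -2746240362567/43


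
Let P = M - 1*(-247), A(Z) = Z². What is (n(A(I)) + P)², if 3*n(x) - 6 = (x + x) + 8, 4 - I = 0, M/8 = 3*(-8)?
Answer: 44521/9 ≈ 4946.8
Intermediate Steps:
M = -192 (M = 8*(3*(-8)) = 8*(-24) = -192)
I = 4 (I = 4 - 1*0 = 4 + 0 = 4)
P = 55 (P = -192 - 1*(-247) = -192 + 247 = 55)
n(x) = 14/3 + 2*x/3 (n(x) = 2 + ((x + x) + 8)/3 = 2 + (2*x + 8)/3 = 2 + (8 + 2*x)/3 = 2 + (8/3 + 2*x/3) = 14/3 + 2*x/3)
(n(A(I)) + P)² = ((14/3 + (⅔)*4²) + 55)² = ((14/3 + (⅔)*16) + 55)² = ((14/3 + 32/3) + 55)² = (46/3 + 55)² = (211/3)² = 44521/9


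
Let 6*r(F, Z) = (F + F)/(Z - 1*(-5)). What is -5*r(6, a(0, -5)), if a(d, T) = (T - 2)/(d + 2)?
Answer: -20/3 ≈ -6.6667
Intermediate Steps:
a(d, T) = (-2 + T)/(2 + d)
r(F, Z) = F/(3*(5 + Z)) (r(F, Z) = ((F + F)/(Z - 1*(-5)))/6 = ((2*F)/(Z + 5))/6 = ((2*F)/(5 + Z))/6 = (2*F/(5 + Z))/6 = F/(3*(5 + Z)))
-5*r(6, a(0, -5)) = -5*6/(3*(5 + (-2 - 5)/(2 + 0))) = -5*6/(3*(5 - 7/2)) = -5*6/(3*3/2) = -5*6*2/(3*3) = -5*4/3 = -20/3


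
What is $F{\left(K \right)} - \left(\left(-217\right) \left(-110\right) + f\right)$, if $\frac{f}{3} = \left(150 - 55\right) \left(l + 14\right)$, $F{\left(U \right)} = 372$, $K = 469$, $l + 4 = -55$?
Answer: $-10673$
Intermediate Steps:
$l = -59$ ($l = -4 - 55 = -59$)
$f = -12825$ ($f = 3 \left(150 - 55\right) \left(-59 + 14\right) = 3 \cdot 95 \left(-45\right) = 3 \left(-4275\right) = -12825$)
$F{\left(K \right)} - \left(\left(-217\right) \left(-110\right) + f\right) = 372 - \left(\left(-217\right) \left(-110\right) - 12825\right) = 372 - \left(23870 - 12825\right) = 372 - 11045 = -10673$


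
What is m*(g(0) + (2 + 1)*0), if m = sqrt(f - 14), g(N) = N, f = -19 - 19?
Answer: 0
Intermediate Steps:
f = -38
m = 2*I*sqrt(13) (m = sqrt(-38 - 14) = sqrt(-52) = 2*I*sqrt(13) ≈ 7.2111*I)
m*(g(0) + (2 + 1)*0) = (2*I*sqrt(13))*(0 + (2 + 1)*0) = (2*I*sqrt(13))*(0 + 3*0) = (2*I*sqrt(13))*(0 + 0) = (2*I*sqrt(13))*0 = 0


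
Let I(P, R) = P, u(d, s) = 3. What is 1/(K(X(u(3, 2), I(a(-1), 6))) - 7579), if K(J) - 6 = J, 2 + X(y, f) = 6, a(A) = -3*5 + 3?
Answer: -1/7569 ≈ -0.00013212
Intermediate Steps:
a(A) = -12 (a(A) = -15 + 3 = -12)
X(y, f) = 4 (X(y, f) = -2 + 6 = 4)
K(J) = 6 + J
1/(K(X(u(3, 2), I(a(-1), 6))) - 7579) = 1/((6 + 4) - 7579) = 1/(10 - 7579) = 1/(-7569) = -1/7569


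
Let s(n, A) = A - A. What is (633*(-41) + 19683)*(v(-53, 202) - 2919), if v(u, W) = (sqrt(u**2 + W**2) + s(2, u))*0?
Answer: 18302130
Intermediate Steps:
s(n, A) = 0
v(u, W) = 0 (v(u, W) = (sqrt(u**2 + W**2) + 0)*0 = (sqrt(W**2 + u**2) + 0)*0 = sqrt(W**2 + u**2)*0 = 0)
(633*(-41) + 19683)*(v(-53, 202) - 2919) = (633*(-41) + 19683)*(0 - 2919) = (-25953 + 19683)*(-2919) = -6270*(-2919) = 18302130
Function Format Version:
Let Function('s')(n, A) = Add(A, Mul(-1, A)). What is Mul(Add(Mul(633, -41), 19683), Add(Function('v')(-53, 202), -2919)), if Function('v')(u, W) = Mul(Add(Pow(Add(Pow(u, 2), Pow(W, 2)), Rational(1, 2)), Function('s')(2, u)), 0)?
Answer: 18302130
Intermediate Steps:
Function('s')(n, A) = 0
Function('v')(u, W) = 0 (Function('v')(u, W) = Mul(Add(Pow(Add(Pow(u, 2), Pow(W, 2)), Rational(1, 2)), 0), 0) = Mul(Add(Pow(Add(Pow(W, 2), Pow(u, 2)), Rational(1, 2)), 0), 0) = Mul(Pow(Add(Pow(W, 2), Pow(u, 2)), Rational(1, 2)), 0) = 0)
Mul(Add(Mul(633, -41), 19683), Add(Function('v')(-53, 202), -2919)) = Mul(Add(Mul(633, -41), 19683), Add(0, -2919)) = Mul(Add(-25953, 19683), -2919) = Mul(-6270, -2919) = 18302130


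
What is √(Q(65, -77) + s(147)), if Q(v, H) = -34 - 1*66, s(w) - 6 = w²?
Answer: √21515 ≈ 146.68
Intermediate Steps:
s(w) = 6 + w²
Q(v, H) = -100 (Q(v, H) = -34 - 66 = -100)
√(Q(65, -77) + s(147)) = √(-100 + (6 + 147²)) = √(-100 + (6 + 21609)) = √(-100 + 21615) = √21515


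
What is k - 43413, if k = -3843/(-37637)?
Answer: -26785758/617 ≈ -43413.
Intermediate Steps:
k = 63/617 (k = -3843*(-1/37637) = 63/617 ≈ 0.10211)
k - 43413 = 63/617 - 43413 = -26785758/617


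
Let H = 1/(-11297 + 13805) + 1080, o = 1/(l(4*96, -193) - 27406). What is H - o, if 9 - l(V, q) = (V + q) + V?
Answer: 1578460595/1461537 ≈ 1080.0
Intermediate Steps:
l(V, q) = 9 - q - 2*V (l(V, q) = 9 - ((V + q) + V) = 9 - (q + 2*V) = 9 + (-q - 2*V) = 9 - q - 2*V)
o = -1/27972 (o = 1/((9 - 1*(-193) - 8*96) - 27406) = 1/((9 + 193 - 2*384) - 27406) = 1/((9 + 193 - 768) - 27406) = 1/(-566 - 27406) = 1/(-27972) = -1/27972 ≈ -3.5750e-5)
H = 2708641/2508 (H = 1/2508 + 1080 = 2708641/2508 ≈ 1080.0)
H - o = 2708641/2508 - 1*(-1/27972) = 2708641/2508 + 1/27972 = 1578460595/1461537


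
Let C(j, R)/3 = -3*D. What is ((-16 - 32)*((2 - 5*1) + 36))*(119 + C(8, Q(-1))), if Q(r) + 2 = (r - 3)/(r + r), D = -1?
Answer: -202752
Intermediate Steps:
Q(r) = -2 + (-3 + r)/(2*r) (Q(r) = -2 + (r - 3)/(r + r) = -2 + (-3 + r)/((2*r)) = -2 + (-3 + r)*(1/(2*r)) = -2 + (-3 + r)/(2*r))
C(j, R) = 9 (C(j, R) = 3*(-3*(-1)) = 3*3 = 9)
((-16 - 32)*((2 - 5*1) + 36))*(119 + C(8, Q(-1))) = ((-16 - 32)*((2 - 5*1) + 36))*(119 + 9) = -48*((2 - 5) + 36)*128 = -48*(-3 + 36)*128 = -48*33*128 = -1584*128 = -202752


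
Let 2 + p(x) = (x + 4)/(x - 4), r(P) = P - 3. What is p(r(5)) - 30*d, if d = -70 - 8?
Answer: 2335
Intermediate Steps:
r(P) = -3 + P
p(x) = -2 + (4 + x)/(-4 + x) (p(x) = -2 + (x + 4)/(x - 4) = -2 + (4 + x)/(-4 + x))
d = -78
p(r(5)) - 30*d = (12 - (-3 + 5))/(-4 + (-3 + 5)) - 30*(-78) = (12 - 1*2)/(-4 + 2) + 2340 = (12 - 2)/(-2) + 2340 = -1/2*10 + 2340 = -5 + 2340 = 2335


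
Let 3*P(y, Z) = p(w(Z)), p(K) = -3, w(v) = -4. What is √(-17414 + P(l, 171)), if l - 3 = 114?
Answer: 9*I*√215 ≈ 131.97*I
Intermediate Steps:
l = 117 (l = 3 + 114 = 117)
P(y, Z) = -1 (P(y, Z) = (⅓)*(-3) = -1)
√(-17414 + P(l, 171)) = √(-17414 - 1) = √(-17415) = 9*I*√215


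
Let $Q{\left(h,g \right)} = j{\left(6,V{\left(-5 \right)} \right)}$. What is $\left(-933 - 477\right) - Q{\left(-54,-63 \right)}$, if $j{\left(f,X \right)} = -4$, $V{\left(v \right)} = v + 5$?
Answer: $-1406$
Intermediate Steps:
$V{\left(v \right)} = 5 + v$
$Q{\left(h,g \right)} = -4$
$\left(-933 - 477\right) - Q{\left(-54,-63 \right)} = \left(-933 - 477\right) - -4 = -1410 + 4 = -1406$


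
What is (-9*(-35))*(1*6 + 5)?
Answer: 3465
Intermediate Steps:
(-9*(-35))*(1*6 + 5) = 315*(6 + 5) = 315*11 = 3465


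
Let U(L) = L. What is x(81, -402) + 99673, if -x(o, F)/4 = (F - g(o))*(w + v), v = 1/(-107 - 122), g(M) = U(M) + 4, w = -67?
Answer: -7064995/229 ≈ -30852.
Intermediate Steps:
g(M) = 4 + M (g(M) = M + 4 = 4 + M)
v = -1/229 (v = 1/(-229) = -1/229 ≈ -0.0043668)
x(o, F) = -245504/229 - 61376*o/229 + 61376*F/229 (x(o, F) = -4*(F - (4 + o))*(-67 - 1/229) = -4*(F + (-4 - o))*(-15344)/229 = -4*(-4 + F - o)*(-15344)/229 = -4*(61376/229 - 15344*F/229 + 15344*o/229) = -245504/229 - 61376*o/229 + 61376*F/229)
x(81, -402) + 99673 = (-245504/229 - 61376/229*81 + (61376/229)*(-402)) + 99673 = (-245504/229 - 4971456/229 - 24673152/229) + 99673 = -29890112/229 + 99673 = -7064995/229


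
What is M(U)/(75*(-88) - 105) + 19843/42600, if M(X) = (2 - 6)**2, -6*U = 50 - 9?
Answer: 8824381/19042200 ≈ 0.46341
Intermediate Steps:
U = -41/6 (U = -(50 - 9)/6 = -1/6*41 = -41/6 ≈ -6.8333)
M(X) = 16 (M(X) = (-4)**2 = 16)
M(U)/(75*(-88) - 105) + 19843/42600 = 16/(75*(-88) - 105) + 19843/42600 = 16/(-6600 - 105) + 19843*(1/42600) = 16/(-6705) + 19843/42600 = 16*(-1/6705) + 19843/42600 = -16/6705 + 19843/42600 = 8824381/19042200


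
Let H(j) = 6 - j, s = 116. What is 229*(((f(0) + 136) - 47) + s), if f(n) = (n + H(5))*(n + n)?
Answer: 46945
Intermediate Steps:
f(n) = 2*n*(1 + n) (f(n) = (n + (6 - 1*5))*(n + n) = (n + (6 - 5))*(2*n) = (n + 1)*(2*n) = (1 + n)*(2*n) = 2*n*(1 + n))
229*(((f(0) + 136) - 47) + s) = 229*(((2*0*(1 + 0) + 136) - 47) + 116) = 229*(((2*0*1 + 136) - 47) + 116) = 229*(((0 + 136) - 47) + 116) = 229*((136 - 47) + 116) = 229*(89 + 116) = 229*205 = 46945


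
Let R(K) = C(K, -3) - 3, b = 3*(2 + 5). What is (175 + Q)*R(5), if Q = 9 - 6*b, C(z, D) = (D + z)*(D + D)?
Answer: -870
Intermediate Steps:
b = 21 (b = 3*7 = 21)
C(z, D) = 2*D*(D + z) (C(z, D) = (D + z)*(2*D) = 2*D*(D + z))
R(K) = 15 - 6*K (R(K) = 2*(-3)*(-3 + K) - 3 = (18 - 6*K) - 3 = 15 - 6*K)
Q = -117 (Q = 9 - 6*21 = 9 - 126 = -117)
(175 + Q)*R(5) = (175 - 117)*(15 - 6*5) = 58*(15 - 30) = 58*(-15) = -870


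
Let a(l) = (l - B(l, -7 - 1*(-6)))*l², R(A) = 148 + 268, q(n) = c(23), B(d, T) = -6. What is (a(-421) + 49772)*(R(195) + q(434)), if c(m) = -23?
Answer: -28887560499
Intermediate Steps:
q(n) = -23
R(A) = 416
a(l) = l²*(6 + l) (a(l) = (l - 1*(-6))*l² = (l + 6)*l² = (6 + l)*l² = l²*(6 + l))
(a(-421) + 49772)*(R(195) + q(434)) = ((-421)²*(6 - 421) + 49772)*(416 - 23) = (177241*(-415) + 49772)*393 = (-73555015 + 49772)*393 = -73505243*393 = -28887560499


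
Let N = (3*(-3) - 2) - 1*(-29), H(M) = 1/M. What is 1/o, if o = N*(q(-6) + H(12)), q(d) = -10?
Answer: -2/357 ≈ -0.0056022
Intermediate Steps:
N = 18 (N = (-9 - 2) + 29 = -11 + 29 = 18)
o = -357/2 (o = 18*(-10 + 1/12) = 18*(-119/12) = -357/2 ≈ -178.50)
1/o = 1/(-357/2) = -2/357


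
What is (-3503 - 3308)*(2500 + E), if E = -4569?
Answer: 14091959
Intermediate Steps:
(-3503 - 3308)*(2500 + E) = (-3503 - 3308)*(2500 - 4569) = -6811*(-2069) = 14091959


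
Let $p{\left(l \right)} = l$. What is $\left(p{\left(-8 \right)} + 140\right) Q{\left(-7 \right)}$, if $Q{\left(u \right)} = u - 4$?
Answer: $-1452$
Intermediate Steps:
$Q{\left(u \right)} = -4 + u$
$\left(p{\left(-8 \right)} + 140\right) Q{\left(-7 \right)} = \left(-8 + 140\right) \left(-4 - 7\right) = 132 \left(-11\right) = -1452$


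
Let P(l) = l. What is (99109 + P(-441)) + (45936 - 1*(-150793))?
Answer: 295397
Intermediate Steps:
(99109 + P(-441)) + (45936 - 1*(-150793)) = (99109 - 441) + (45936 - 1*(-150793)) = 98668 + (45936 + 150793) = 98668 + 196729 = 295397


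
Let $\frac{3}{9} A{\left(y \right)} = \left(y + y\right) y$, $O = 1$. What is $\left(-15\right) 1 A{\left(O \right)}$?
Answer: $-90$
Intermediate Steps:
$A{\left(y \right)} = 6 y^{2}$ ($A{\left(y \right)} = 3 \left(y + y\right) y = 3 \cdot 2 y y = 3 \cdot 2 y^{2} = 6 y^{2}$)
$\left(-15\right) 1 A{\left(O \right)} = \left(-15\right) 1 \cdot 6 \cdot 1^{2} = - 15 \cdot 6 \cdot 1 = \left(-15\right) 6 = -90$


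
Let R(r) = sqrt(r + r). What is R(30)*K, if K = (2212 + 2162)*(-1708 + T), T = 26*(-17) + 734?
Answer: -12387168*sqrt(15) ≈ -4.7975e+7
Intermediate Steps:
R(r) = sqrt(2)*sqrt(r) (R(r) = sqrt(2*r) = sqrt(2)*sqrt(r))
T = 292 (T = -442 + 734 = 292)
K = -6193584 (K = (2212 + 2162)*(-1708 + 292) = 4374*(-1416) = -6193584)
R(30)*K = (sqrt(2)*sqrt(30))*(-6193584) = (2*sqrt(15))*(-6193584) = -12387168*sqrt(15)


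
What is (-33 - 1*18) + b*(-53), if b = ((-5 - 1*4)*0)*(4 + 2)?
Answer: -51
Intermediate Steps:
b = 0 (b = ((-5 - 4)*0)*6 = -9*0*6 = 0*6 = 0)
(-33 - 1*18) + b*(-53) = (-33 - 1*18) + 0*(-53) = (-33 - 18) + 0 = -51 + 0 = -51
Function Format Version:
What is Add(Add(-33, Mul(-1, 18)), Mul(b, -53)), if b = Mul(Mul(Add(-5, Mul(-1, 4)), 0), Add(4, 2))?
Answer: -51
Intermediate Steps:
b = 0 (b = Mul(Mul(Add(-5, -4), 0), 6) = Mul(Mul(-9, 0), 6) = Mul(0, 6) = 0)
Add(Add(-33, Mul(-1, 18)), Mul(b, -53)) = Add(Add(-33, Mul(-1, 18)), Mul(0, -53)) = Add(Add(-33, -18), 0) = Add(-51, 0) = -51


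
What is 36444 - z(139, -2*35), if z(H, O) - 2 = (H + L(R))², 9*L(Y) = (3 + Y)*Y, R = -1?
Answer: 1391801/81 ≈ 17183.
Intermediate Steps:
L(Y) = Y*(3 + Y)/9 (L(Y) = ((3 + Y)*Y)/9 = (Y*(3 + Y))/9 = Y*(3 + Y)/9)
z(H, O) = 2 + (-2/9 + H)² (z(H, O) = 2 + (H + (⅑)*(-1)*(3 - 1))² = 2 + (H + (⅑)*(-1)*2)² = 2 + (H - 2/9)² = 2 + (-2/9 + H)²)
36444 - z(139, -2*35) = 36444 - (2 + (-2 + 9*139)²/81) = 36444 - (2 + (-2 + 1251)²/81) = 36444 - (2 + (1/81)*1249²) = 36444 - (2 + (1/81)*1560001) = 36444 - (2 + 1560001/81) = 36444 - 1*1560163/81 = 36444 - 1560163/81 = 1391801/81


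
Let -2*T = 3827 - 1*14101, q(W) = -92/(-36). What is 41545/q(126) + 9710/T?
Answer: 1920973315/118151 ≈ 16259.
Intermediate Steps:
q(W) = 23/9 (q(W) = -92*(-1/36) = 23/9)
T = 5137 (T = -(3827 - 1*14101)/2 = -(3827 - 14101)/2 = -½*(-10274) = 5137)
41545/q(126) + 9710/T = 41545/(23/9) + 9710/5137 = 41545*(9/23) + 9710*(1/5137) = 373905/23 + 9710/5137 = 1920973315/118151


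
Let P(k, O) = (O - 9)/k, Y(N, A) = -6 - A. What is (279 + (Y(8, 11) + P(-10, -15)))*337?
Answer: 445514/5 ≈ 89103.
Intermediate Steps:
P(k, O) = (-9 + O)/k
(279 + (Y(8, 11) + P(-10, -15)))*337 = (279 + ((-6 - 1*11) + (-9 - 15)/(-10)))*337 = (279 + ((-6 - 11) - ⅒*(-24)))*337 = (279 + (-17 + 12/5))*337 = (279 - 73/5)*337 = (1322/5)*337 = 445514/5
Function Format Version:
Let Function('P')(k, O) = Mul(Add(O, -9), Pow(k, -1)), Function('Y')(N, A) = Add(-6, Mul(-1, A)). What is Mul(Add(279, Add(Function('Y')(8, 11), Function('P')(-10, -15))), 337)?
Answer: Rational(445514, 5) ≈ 89103.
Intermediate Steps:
Function('P')(k, O) = Mul(Pow(k, -1), Add(-9, O)) (Function('P')(k, O) = Mul(Add(-9, O), Pow(k, -1)) = Mul(Pow(k, -1), Add(-9, O)))
Mul(Add(279, Add(Function('Y')(8, 11), Function('P')(-10, -15))), 337) = Mul(Add(279, Add(Add(-6, Mul(-1, 11)), Mul(Pow(-10, -1), Add(-9, -15)))), 337) = Mul(Add(279, Add(Add(-6, -11), Mul(Rational(-1, 10), -24))), 337) = Mul(Add(279, Add(-17, Rational(12, 5))), 337) = Mul(Add(279, Rational(-73, 5)), 337) = Mul(Rational(1322, 5), 337) = Rational(445514, 5)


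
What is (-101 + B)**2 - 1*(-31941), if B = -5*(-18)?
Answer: 32062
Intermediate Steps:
B = 90
(-101 + B)**2 - 1*(-31941) = (-101 + 90)**2 - 1*(-31941) = (-11)**2 + 31941 = 121 + 31941 = 32062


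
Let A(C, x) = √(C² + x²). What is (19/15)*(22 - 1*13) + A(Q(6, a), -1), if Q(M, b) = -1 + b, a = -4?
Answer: 57/5 + √26 ≈ 16.499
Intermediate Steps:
(19/15)*(22 - 1*13) + A(Q(6, a), -1) = (19/15)*(22 - 1*13) + √((-1 - 4)² + (-1)²) = (19*(1/15))*(22 - 13) + √((-5)² + 1) = (19/15)*9 + √(25 + 1) = 57/5 + √26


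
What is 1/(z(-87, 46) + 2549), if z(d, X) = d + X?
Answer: 1/2508 ≈ 0.00039872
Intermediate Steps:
z(d, X) = X + d
1/(z(-87, 46) + 2549) = 1/((46 - 87) + 2549) = 1/(-41 + 2549) = 1/2508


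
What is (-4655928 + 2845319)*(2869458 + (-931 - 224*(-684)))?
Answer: -5471195071487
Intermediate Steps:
(-4655928 + 2845319)*(2869458 + (-931 - 224*(-684))) = -1810609*(2869458 + (-931 + 153216)) = -1810609*(2869458 + 152285) = -1810609*3021743 = -5471195071487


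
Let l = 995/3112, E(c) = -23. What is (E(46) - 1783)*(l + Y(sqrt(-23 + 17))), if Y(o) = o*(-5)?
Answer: -898485/1556 + 9030*I*sqrt(6) ≈ -577.43 + 22119.0*I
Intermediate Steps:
Y(o) = -5*o
l = 995/3112 (l = 995*(1/3112) = 995/3112 ≈ 0.31973)
(E(46) - 1783)*(l + Y(sqrt(-23 + 17))) = (-23 - 1783)*(995/3112 - 5*sqrt(-23 + 17)) = -1806*(995/3112 - 5*I*sqrt(6)) = -898485/1556 + 9030*I*sqrt(6)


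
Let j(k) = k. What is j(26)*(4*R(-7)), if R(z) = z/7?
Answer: -104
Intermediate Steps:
R(z) = z/7 (R(z) = z*(1/7) = z/7)
j(26)*(4*R(-7)) = 26*(4*((1/7)*(-7))) = 26*(4*(-1)) = 26*(-4) = -104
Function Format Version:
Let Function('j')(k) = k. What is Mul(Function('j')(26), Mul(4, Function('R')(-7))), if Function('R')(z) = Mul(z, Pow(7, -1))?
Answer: -104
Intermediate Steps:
Function('R')(z) = Mul(Rational(1, 7), z) (Function('R')(z) = Mul(z, Rational(1, 7)) = Mul(Rational(1, 7), z))
Mul(Function('j')(26), Mul(4, Function('R')(-7))) = Mul(26, Mul(4, Mul(Rational(1, 7), -7))) = Mul(26, Mul(4, -1)) = Mul(26, -4) = -104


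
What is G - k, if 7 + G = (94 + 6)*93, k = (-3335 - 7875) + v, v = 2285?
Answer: 18218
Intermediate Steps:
k = -8925 (k = (-3335 - 7875) + 2285 = -11210 + 2285 = -8925)
G = 9293 (G = -7 + (94 + 6)*93 = -7 + 100*93 = -7 + 9300 = 9293)
G - k = 9293 - 1*(-8925) = 9293 + 8925 = 18218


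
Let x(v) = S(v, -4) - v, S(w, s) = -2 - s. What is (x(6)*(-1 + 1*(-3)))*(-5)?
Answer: -80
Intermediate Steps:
x(v) = 2 - v (x(v) = (-2 - 1*(-4)) - v = (-2 + 4) - v = 2 - v)
(x(6)*(-1 + 1*(-3)))*(-5) = ((2 - 1*6)*(-1 + 1*(-3)))*(-5) = ((2 - 6)*(-1 - 3))*(-5) = -4*(-4)*(-5) = 16*(-5) = -80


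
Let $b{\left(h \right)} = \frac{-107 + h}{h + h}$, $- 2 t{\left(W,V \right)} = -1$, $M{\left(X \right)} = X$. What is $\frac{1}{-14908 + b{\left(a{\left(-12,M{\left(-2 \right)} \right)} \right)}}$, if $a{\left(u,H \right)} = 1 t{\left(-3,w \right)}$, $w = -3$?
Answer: $- \frac{2}{30029} \approx -6.6602 \cdot 10^{-5}$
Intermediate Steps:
$t{\left(W,V \right)} = \frac{1}{2}$ ($t{\left(W,V \right)} = \left(- \frac{1}{2}\right) \left(-1\right) = \frac{1}{2}$)
$a{\left(u,H \right)} = \frac{1}{2}$ ($a{\left(u,H \right)} = 1 \cdot \frac{1}{2} = \frac{1}{2}$)
$b{\left(h \right)} = \frac{-107 + h}{2 h}$
$\frac{1}{-14908 + b{\left(a{\left(-12,M{\left(-2 \right)} \right)} \right)}} = \frac{1}{-14908 + \frac{\frac{1}{\frac{1}{2}} \left(-107 + \frac{1}{2}\right)}{2}} = \frac{1}{-14908 + \frac{1}{2} \cdot 2 \left(- \frac{213}{2}\right)} = \frac{1}{-14908 - \frac{213}{2}} = \frac{1}{- \frac{30029}{2}} = - \frac{2}{30029}$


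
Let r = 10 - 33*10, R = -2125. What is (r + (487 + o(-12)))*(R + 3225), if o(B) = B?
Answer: 170500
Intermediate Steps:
r = -320 (r = 10 - 330 = -320)
(r + (487 + o(-12)))*(R + 3225) = (-320 + (487 - 12))*(-2125 + 3225) = (-320 + 475)*1100 = 155*1100 = 170500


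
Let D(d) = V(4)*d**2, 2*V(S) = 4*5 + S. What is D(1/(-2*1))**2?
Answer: 9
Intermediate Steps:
V(S) = 10 + S/2 (V(S) = (4*5 + S)/2 = (20 + S)/2 = 10 + S/2)
D(d) = 12*d**2 (D(d) = (10 + (1/2)*4)*d**2 = (10 + 2)*d**2 = 12*d**2)
D(1/(-2*1))**2 = (12*(1/(-2*1))**2)**2 = (12*(1/(-2))**2)**2 = (12*(-1/2)**2)**2 = (12*(1/4))**2 = 3**2 = 9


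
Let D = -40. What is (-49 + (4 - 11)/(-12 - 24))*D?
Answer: 17570/9 ≈ 1952.2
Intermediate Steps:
(-49 + (4 - 11)/(-12 - 24))*D = (-49 + (4 - 11)/(-12 - 24))*(-40) = (-49 - 7/(-36))*(-40) = (-49 - 7*(-1/36))*(-40) = (-49 + 7/36)*(-40) = -1757/36*(-40) = 17570/9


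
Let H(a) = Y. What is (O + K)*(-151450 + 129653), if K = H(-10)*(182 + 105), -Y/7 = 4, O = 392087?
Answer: -8371159647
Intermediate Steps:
Y = -28 (Y = -7*4 = -28)
H(a) = -28
K = -8036 (K = -28*(182 + 105) = -28*287 = -8036)
(O + K)*(-151450 + 129653) = (392087 - 8036)*(-151450 + 129653) = 384051*(-21797) = -8371159647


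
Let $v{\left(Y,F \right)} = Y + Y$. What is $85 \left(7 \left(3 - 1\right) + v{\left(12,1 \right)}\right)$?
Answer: $3230$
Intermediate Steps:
$v{\left(Y,F \right)} = 2 Y$
$85 \left(7 \left(3 - 1\right) + v{\left(12,1 \right)}\right) = 85 \left(7 \left(3 - 1\right) + 2 \cdot 12\right) = 85 \left(7 \cdot 2 + 24\right) = 85 \left(14 + 24\right) = 85 \cdot 38 = 3230$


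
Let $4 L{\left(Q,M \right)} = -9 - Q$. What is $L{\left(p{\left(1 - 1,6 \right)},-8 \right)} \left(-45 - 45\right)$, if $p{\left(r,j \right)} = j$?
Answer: $\frac{675}{2} \approx 337.5$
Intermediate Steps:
$L{\left(Q,M \right)} = - \frac{9}{4} - \frac{Q}{4}$ ($L{\left(Q,M \right)} = \frac{-9 - Q}{4} = - \frac{9}{4} - \frac{Q}{4}$)
$L{\left(p{\left(1 - 1,6 \right)},-8 \right)} \left(-45 - 45\right) = \left(- \frac{9}{4} - \frac{3}{2}\right) \left(-45 - 45\right) = \left(- \frac{9}{4} - \frac{3}{2}\right) \left(-90\right) = \left(- \frac{15}{4}\right) \left(-90\right) = \frac{675}{2}$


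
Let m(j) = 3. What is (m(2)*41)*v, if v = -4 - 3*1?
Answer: -861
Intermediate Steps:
v = -7 (v = -4 - 3 = -7)
(m(2)*41)*v = (3*41)*(-7) = 123*(-7) = -861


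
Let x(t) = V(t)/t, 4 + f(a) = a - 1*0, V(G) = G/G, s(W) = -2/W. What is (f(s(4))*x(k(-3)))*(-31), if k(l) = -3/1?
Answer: -93/2 ≈ -46.500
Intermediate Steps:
V(G) = 1
f(a) = -4 + a (f(a) = -4 + (a - 1*0) = -4 + (a + 0) = -4 + a)
k(l) = -3 (k(l) = -3*1 = -3)
x(t) = 1/t
(f(s(4))*x(k(-3)))*(-31) = ((-4 - 2/4)/(-3))*(-31) = ((-4 - 2*¼)*(-⅓))*(-31) = ((-4 - ½)*(-⅓))*(-31) = -9/2*(-⅓)*(-31) = (3/2)*(-31) = -93/2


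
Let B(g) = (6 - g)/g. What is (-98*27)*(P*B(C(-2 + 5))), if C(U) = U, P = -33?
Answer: 87318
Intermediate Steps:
B(g) = (6 - g)/g
(-98*27)*(P*B(C(-2 + 5))) = (-98*27)*(-33*(6 - (-2 + 5))/(-2 + 5)) = -(-87318)*(6 - 1*3)/3 = -(-87318)*(6 - 3)/3 = -(-87318)*(1/3)*3 = -(-87318) = -2646*(-33) = 87318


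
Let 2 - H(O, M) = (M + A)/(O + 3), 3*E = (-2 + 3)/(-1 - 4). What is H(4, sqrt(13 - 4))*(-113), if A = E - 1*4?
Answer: -25538/105 ≈ -243.22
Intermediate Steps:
E = -1/15 (E = ((-2 + 3)/(-1 - 4))/3 = (1/(-5))/3 = (1*(-1/5))/3 = (1/3)*(-1/5) = -1/15 ≈ -0.066667)
A = -61/15 (A = -1/15 - 1*4 = -1/15 - 4 = -61/15 ≈ -4.0667)
H(O, M) = 2 - (-61/15 + M)/(3 + O) (H(O, M) = 2 - (M - 61/15)/(O + 3) = 2 - (-61/15 + M)/(3 + O))
H(4, sqrt(13 - 4))*(-113) = ((151/15 - sqrt(13 - 4) + 2*4)/(3 + 4))*(-113) = ((151/15 - sqrt(9) + 8)/7)*(-113) = ((151/15 - 1*3 + 8)/7)*(-113) = ((151/15 - 3 + 8)/7)*(-113) = ((1/7)*(226/15))*(-113) = (226/105)*(-113) = -25538/105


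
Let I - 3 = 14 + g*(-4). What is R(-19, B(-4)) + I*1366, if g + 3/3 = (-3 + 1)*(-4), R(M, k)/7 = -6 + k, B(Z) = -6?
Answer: -15110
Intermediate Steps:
R(M, k) = -42 + 7*k (R(M, k) = 7*(-6 + k) = -42 + 7*k)
g = 7 (g = -1 + (-3 + 1)*(-4) = -1 - 2*(-4) = -1 + 8 = 7)
I = -11 (I = 3 + (14 + 7*(-4)) = 3 + (14 - 28) = 3 - 14 = -11)
R(-19, B(-4)) + I*1366 = (-42 + 7*(-6)) - 11*1366 = (-42 - 42) - 15026 = -84 - 15026 = -15110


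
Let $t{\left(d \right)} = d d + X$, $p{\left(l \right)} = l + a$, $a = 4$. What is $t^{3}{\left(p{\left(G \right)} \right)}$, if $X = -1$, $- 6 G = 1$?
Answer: $\frac{119823157}{46656} \approx 2568.2$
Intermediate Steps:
$G = - \frac{1}{6}$ ($G = \left(- \frac{1}{6}\right) 1 = - \frac{1}{6} \approx -0.16667$)
$p{\left(l \right)} = 4 + l$ ($p{\left(l \right)} = l + 4 = 4 + l$)
$t{\left(d \right)} = -1 + d^{2}$ ($t{\left(d \right)} = d d - 1 = d^{2} - 1 = -1 + d^{2}$)
$t^{3}{\left(p{\left(G \right)} \right)} = \left(-1 + \left(4 - \frac{1}{6}\right)^{2}\right)^{3} = \left(-1 + \left(\frac{23}{6}\right)^{2}\right)^{3} = \left(-1 + \frac{529}{36}\right)^{3} = \left(\frac{493}{36}\right)^{3} = \frac{119823157}{46656}$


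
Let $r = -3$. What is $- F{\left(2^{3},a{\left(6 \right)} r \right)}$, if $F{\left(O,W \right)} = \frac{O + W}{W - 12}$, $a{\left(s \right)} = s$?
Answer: $- \frac{1}{3} \approx -0.33333$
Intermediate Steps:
$F{\left(O,W \right)} = \frac{O + W}{-12 + W}$
$- F{\left(2^{3},a{\left(6 \right)} r \right)} = - \frac{2^{3} + 6 \left(-3\right)}{-12 + 6 \left(-3\right)} = - \frac{8 - 18}{-12 - 18} = - \frac{-10}{-30} = - \frac{\left(-1\right) \left(-10\right)}{30} = \left(-1\right) \frac{1}{3} = - \frac{1}{3}$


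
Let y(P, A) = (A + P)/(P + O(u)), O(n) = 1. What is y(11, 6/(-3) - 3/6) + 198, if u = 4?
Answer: 4769/24 ≈ 198.71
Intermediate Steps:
y(P, A) = (A + P)/(1 + P) (y(P, A) = (A + P)/(P + 1) = (A + P)/(1 + P))
y(11, 6/(-3) - 3/6) + 198 = ((6/(-3) - 3/6) + 11)/(1 + 11) + 198 = ((6*(-⅓) - 3*⅙) + 11)/12 + 198 = ((-2 - ½) + 11)/12 + 198 = (-5/2 + 11)/12 + 198 = (1/12)*(17/2) + 198 = 17/24 + 198 = 4769/24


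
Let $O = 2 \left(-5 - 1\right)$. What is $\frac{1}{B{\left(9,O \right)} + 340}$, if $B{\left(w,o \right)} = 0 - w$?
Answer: $\frac{1}{331} \approx 0.0030211$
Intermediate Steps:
$O = -12$ ($O = 2 \left(-6\right) = -12$)
$B{\left(w,o \right)} = - w$
$\frac{1}{B{\left(9,O \right)} + 340} = \frac{1}{\left(-1\right) 9 + 340} = \frac{1}{-9 + 340} = \frac{1}{331}$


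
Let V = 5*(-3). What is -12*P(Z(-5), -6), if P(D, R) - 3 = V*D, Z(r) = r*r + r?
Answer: 3564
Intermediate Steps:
V = -15
Z(r) = r + r² (Z(r) = r² + r = r + r²)
P(D, R) = 3 - 15*D
-12*P(Z(-5), -6) = -12*(3 - (-75)*(1 - 5)) = -12*(3 - (-75)*(-4)) = -12*(3 - 15*20) = -12*(3 - 300) = -12*(-297) = 3564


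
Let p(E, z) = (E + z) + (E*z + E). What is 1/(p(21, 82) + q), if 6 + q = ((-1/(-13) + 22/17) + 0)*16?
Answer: 221/411488 ≈ 0.00053708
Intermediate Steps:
p(E, z) = z + 2*E + E*z (p(E, z) = (E + z) + (E + E*z) = z + 2*E + E*z)
q = 3522/221 (q = -6 + ((-1/(-13) + 22/17) + 0)*16 = -6 + ((-1*(-1/13) + 22*(1/17)) + 0)*16 = -6 + ((1/13 + 22/17) + 0)*16 = -6 + (303/221 + 0)*16 = -6 + (303/221)*16 = -6 + 4848/221 = 3522/221 ≈ 15.937)
1/(p(21, 82) + q) = 1/((82 + 2*21 + 21*82) + 3522/221) = 1/((82 + 42 + 1722) + 3522/221) = 1/(1846 + 3522/221) = 1/(411488/221) = 221/411488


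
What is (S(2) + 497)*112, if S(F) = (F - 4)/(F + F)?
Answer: 55608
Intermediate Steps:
S(F) = (-4 + F)/(2*F) (S(F) = (-4 + F)/((2*F)) = (-4 + F)*(1/(2*F)) = (-4 + F)/(2*F))
(S(2) + 497)*112 = ((½)*(-4 + 2)/2 + 497)*112 = ((½)*(½)*(-2) + 497)*112 = (-½ + 497)*112 = (993/2)*112 = 55608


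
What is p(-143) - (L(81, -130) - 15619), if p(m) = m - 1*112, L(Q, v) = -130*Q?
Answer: 25894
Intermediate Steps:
p(m) = -112 + m (p(m) = m - 112 = -112 + m)
p(-143) - (L(81, -130) - 15619) = (-112 - 143) - (-130*81 - 15619) = -255 - (-10530 - 15619) = -255 - 1*(-26149) = -255 + 26149 = 25894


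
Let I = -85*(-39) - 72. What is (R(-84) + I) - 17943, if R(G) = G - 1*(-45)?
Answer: -14739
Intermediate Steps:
R(G) = 45 + G (R(G) = G + 45 = 45 + G)
I = 3243 (I = 3315 - 72 = 3243)
(R(-84) + I) - 17943 = ((45 - 84) + 3243) - 17943 = (-39 + 3243) - 17943 = 3204 - 17943 = -14739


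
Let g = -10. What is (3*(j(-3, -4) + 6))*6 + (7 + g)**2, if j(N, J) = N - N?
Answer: 117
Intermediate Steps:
j(N, J) = 0
(3*(j(-3, -4) + 6))*6 + (7 + g)**2 = (3*(0 + 6))*6 + (7 - 10)**2 = (3*6)*6 + (-3)**2 = 18*6 + 9 = 108 + 9 = 117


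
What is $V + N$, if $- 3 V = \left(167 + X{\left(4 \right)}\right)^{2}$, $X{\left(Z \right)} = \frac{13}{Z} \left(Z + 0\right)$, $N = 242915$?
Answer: $232115$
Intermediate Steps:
$X{\left(Z \right)} = 13$ ($X{\left(Z \right)} = \frac{13}{Z} Z = 13$)
$V = -10800$ ($V = - \frac{\left(167 + 13\right)^{2}}{3} = - \frac{180^{2}}{3} = \left(- \frac{1}{3}\right) 32400 = -10800$)
$V + N = -10800 + 242915 = 232115$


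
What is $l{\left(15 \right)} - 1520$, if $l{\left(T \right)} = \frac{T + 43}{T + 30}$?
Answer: $- \frac{68342}{45} \approx -1518.7$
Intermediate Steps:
$l{\left(T \right)} = \frac{43 + T}{30 + T}$
$l{\left(15 \right)} - 1520 = \frac{43 + 15}{30 + 15} - 1520 = \frac{1}{45} \cdot 58 - 1520 = \frac{58}{45} - 1520 = - \frac{68342}{45}$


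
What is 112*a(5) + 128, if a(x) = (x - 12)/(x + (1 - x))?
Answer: -656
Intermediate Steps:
a(x) = -12 + x (a(x) = (-12 + x)/1 = (-12 + x)*1 = -12 + x)
112*a(5) + 128 = 112*(-12 + 5) + 128 = 112*(-7) + 128 = -784 + 128 = -656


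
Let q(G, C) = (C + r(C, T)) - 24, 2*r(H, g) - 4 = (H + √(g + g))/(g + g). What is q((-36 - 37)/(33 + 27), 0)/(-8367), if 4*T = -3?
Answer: 22/8367 + I*√6/50202 ≈ 0.0026294 + 4.8793e-5*I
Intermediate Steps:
T = -¾ (T = (¼)*(-3) = -¾ ≈ -0.75000)
r(H, g) = 2 + (H + √2*√g)/(4*g) (r(H, g) = 2 + ((H + √(g + g))/(g + g))/2 = 2 + ((H + √(2*g))/((2*g)))/2 = 2 + ((H + √2*√g)*(1/(2*g)))/2 = 2 + ((H + √2*√g)/(2*g))/2 = 2 + (H + √2*√g)/(4*g))
q(G, C) = -22 + 2*C/3 - I*√6/6 (q(G, C) = (C + (2 + C/(4*(-¾)) + √2/(4*√(-¾)))) - 24 = (C + (2 + (¼)*C*(-4/3) + √2*(-2*I*√3/3)/4)) - 24 = (C + (2 - C/3 - I*√6/6)) - 24 = (2 + 2*C/3 - I*√6/6) - 24 = -22 + 2*C/3 - I*√6/6)
q((-36 - 37)/(33 + 27), 0)/(-8367) = (-22 + (⅔)*0 - I*√6/6)/(-8367) = (-22 + 0 - I*√6/6)*(-1/8367) = (-22 - I*√6/6)*(-1/8367) = 22/8367 + I*√6/50202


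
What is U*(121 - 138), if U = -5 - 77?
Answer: 1394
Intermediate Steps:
U = -82
U*(121 - 138) = -82*(121 - 138) = -82*(-17) = 1394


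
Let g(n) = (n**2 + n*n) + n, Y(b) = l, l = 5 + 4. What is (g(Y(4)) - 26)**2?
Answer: 21025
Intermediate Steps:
l = 9
Y(b) = 9
g(n) = n + 2*n**2 (g(n) = (n**2 + n**2) + n = 2*n**2 + n = n + 2*n**2)
(g(Y(4)) - 26)**2 = (9*(1 + 2*9) - 26)**2 = (9*(1 + 18) - 26)**2 = (9*19 - 26)**2 = (171 - 26)**2 = 145**2 = 21025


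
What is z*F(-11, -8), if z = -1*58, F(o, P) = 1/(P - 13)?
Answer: 58/21 ≈ 2.7619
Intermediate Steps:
F(o, P) = 1/(-13 + P)
z = -58
z*F(-11, -8) = -58/(-13 - 8) = -58/(-21) = -58*(-1/21) = 58/21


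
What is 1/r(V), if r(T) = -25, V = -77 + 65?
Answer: -1/25 ≈ -0.040000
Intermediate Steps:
V = -12
1/r(V) = 1/(-25) = -1/25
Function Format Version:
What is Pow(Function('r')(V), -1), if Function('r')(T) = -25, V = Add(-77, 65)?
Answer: Rational(-1, 25) ≈ -0.040000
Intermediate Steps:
V = -12
Pow(Function('r')(V), -1) = Pow(-25, -1) = Rational(-1, 25)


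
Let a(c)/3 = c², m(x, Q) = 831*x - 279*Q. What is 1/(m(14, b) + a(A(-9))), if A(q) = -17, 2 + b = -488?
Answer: 1/149211 ≈ 6.7019e-6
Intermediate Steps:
b = -490 (b = -2 - 488 = -490)
m(x, Q) = -279*Q + 831*x
a(c) = 3*c²
1/(m(14, b) + a(A(-9))) = 1/((-279*(-490) + 831*14) + 3*(-17)²) = 1/((136710 + 11634) + 3*289) = 1/(148344 + 867) = 1/149211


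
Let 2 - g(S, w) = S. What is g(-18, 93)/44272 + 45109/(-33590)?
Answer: -249549231/185887060 ≈ -1.3425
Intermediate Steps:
g(S, w) = 2 - S
g(-18, 93)/44272 + 45109/(-33590) = (2 - 1*(-18))/44272 + 45109/(-33590) = (2 + 18)*(1/44272) + 45109*(-1/33590) = 20*(1/44272) - 45109/33590 = 5/11068 - 45109/33590 = -249549231/185887060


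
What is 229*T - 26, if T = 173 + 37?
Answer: 48064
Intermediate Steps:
T = 210
229*T - 26 = 229*210 - 26 = 48090 - 26 = 48064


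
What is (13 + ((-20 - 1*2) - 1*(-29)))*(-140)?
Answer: -2800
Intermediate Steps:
(13 + ((-20 - 1*2) - 1*(-29)))*(-140) = (13 + ((-20 - 2) + 29))*(-140) = (13 + (-22 + 29))*(-140) = (13 + 7)*(-140) = 20*(-140) = -2800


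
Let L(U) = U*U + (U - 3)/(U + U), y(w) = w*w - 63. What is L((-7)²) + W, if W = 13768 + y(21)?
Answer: 810826/49 ≈ 16547.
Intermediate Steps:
y(w) = -63 + w² (y(w) = w² - 63 = -63 + w²)
L(U) = U² + (-3 + U)/(2*U) (L(U) = U² + (-3 + U)/((2*U)) = U² + (-3 + U)*(1/(2*U)) = U² + (-3 + U)/(2*U))
W = 14146 (W = 13768 + (-63 + 21²) = 13768 + (-63 + 441) = 13768 + 378 = 14146)
L((-7)²) + W = (-3 + (-7)² + 2*((-7)²)³)/(2*((-7)²)) + 14146 = (½)*(-3 + 49 + 2*49³)/49 + 14146 = (½)*(1/49)*(-3 + 49 + 2*117649) + 14146 = (½)*(1/49)*(-3 + 49 + 235298) + 14146 = (½)*(1/49)*235344 + 14146 = 117672/49 + 14146 = 810826/49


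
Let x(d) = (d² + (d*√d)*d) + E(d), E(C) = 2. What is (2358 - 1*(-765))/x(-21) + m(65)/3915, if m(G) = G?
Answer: 1138916437/3351514050 - 1377243*I*√21/4280350 ≈ 0.33982 - 1.4745*I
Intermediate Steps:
x(d) = 2 + d² + d^(5/2) (x(d) = (d² + (d*√d)*d) + 2 = (d² + d^(3/2)*d) + 2 = (d² + d^(5/2)) + 2 = 2 + d² + d^(5/2))
(2358 - 1*(-765))/x(-21) + m(65)/3915 = (2358 - 1*(-765))/(2 + (-21)² + (-21)^(5/2)) + 65/3915 = (2358 + 765)/(2 + 441 + 441*I*√21) + 65*(1/3915) = 3123/(443 + 441*I*√21) + 13/783 = 13/783 + 3123/(443 + 441*I*√21)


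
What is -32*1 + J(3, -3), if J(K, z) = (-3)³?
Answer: -59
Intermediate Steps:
J(K, z) = -27
-32*1 + J(3, -3) = -32*1 - 27 = -32 - 27 = -59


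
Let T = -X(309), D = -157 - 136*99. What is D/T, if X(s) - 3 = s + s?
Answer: 13621/621 ≈ 21.934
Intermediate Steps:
X(s) = 3 + 2*s (X(s) = 3 + (s + s) = 3 + 2*s)
D = -13621 (D = -157 - 13464 = -13621)
T = -621 (T = -(3 + 2*309) = -(3 + 618) = -1*621 = -621)
D/T = -13621/(-621) = -13621*(-1/621) = 13621/621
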